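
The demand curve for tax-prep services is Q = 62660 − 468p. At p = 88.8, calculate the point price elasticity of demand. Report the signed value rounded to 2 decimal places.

dQ/dp = −468. At p = 88.8, Q = 62660 − 468(88.8) = 21101.6.
Ed = (dQ/dp)·(p/Q) = −468 × (88.8/21101.6) = -1.9694…

-1.97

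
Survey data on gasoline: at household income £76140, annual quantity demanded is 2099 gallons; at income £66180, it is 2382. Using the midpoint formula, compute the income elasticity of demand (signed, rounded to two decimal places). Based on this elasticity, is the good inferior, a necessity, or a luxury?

%ΔQ = (2382 − 2099)/[( 2099 + 2382)/2] = 283/2240.5 = 0.126311…
%ΔIncome = (66180 − 76140)/[( 76140 + 66180)/2] = -9960/71160 = -0.139966…
E_income = (283/2240.5) / (-9960/71160) = -0.9024…
E_income < 0 ⇒ inferior good.

-0.90; inferior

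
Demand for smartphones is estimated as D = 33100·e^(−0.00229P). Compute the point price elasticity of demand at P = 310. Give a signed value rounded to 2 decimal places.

-0.71

dD/dP = −0.00229·D = -37.2699. At P = 310, D = 16275.1.
Ed = (dD/dP)·(P/D) = (-37.2699) × (310/16275.1) = -0.7099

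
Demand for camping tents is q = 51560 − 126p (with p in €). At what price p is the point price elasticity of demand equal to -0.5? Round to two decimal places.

136.40

Ed = −126p/(51560 − 126p). Set this equal to -0.5:
126p = 0.5·(51560 − 126p) ⇒ 126p(1 + 0.5) = 0.5·51560
p = 0.5·51560 / (126·1.5) = 136.4021…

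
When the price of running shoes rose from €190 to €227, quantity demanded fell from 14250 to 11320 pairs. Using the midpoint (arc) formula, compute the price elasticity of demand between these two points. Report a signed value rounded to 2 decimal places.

-1.29

%ΔQ = (11320 − 14250) / [(14250 + 11320)/2] = -2930/12785 = -0.229174…
%ΔP = (227 − 190) / [(190 + 227)/2] = 37/208.5 = 0.177458…
Arc Ed = %ΔQ / %ΔP = (-2930/12785) / (37/208.5) = -1.2914…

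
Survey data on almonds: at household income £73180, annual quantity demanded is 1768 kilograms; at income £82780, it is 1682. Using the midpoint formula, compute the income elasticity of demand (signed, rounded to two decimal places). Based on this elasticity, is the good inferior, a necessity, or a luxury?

-0.40; inferior

%ΔQ = (1682 − 1768)/[( 1768 + 1682)/2] = -86/1725 = -0.049855…
%ΔIncome = (82780 − 73180)/[( 73180 + 82780)/2] = 9600/77980 = 0.123108…
E_income = (-86/1725) / (9600/77980) = -0.4049…
E_income < 0 ⇒ inferior good.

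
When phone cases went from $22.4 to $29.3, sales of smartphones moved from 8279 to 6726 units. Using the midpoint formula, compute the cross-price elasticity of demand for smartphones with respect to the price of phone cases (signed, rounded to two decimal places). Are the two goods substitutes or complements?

-0.78; complements

%ΔQ_{smartphones} = (6726 − 8279)/avg = -1553/7502.5 = -0.206997…
%ΔP_{phone cases} = (29.3 − 22.4)/avg = 6.9/25.85 = 0.266924…
E_cross = (-1553/7502.5) / (6.9/25.85) = -0.7754…
E_cross < 0 ⇒ the goods are complements.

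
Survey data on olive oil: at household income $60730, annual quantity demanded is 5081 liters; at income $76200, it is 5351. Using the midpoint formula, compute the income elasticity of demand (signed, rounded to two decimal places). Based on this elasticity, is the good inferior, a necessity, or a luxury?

0.23; necessity

%ΔQ = (5351 − 5081)/[( 5081 + 5351)/2] = 270/5216 = 0.051763…
%ΔIncome = (76200 − 60730)/[( 60730 + 76200)/2] = 15470/68465 = 0.225954…
E_income = (270/5216) / (15470/68465) = 0.2290…
0 < E_income < 1 ⇒ normal good, necessity.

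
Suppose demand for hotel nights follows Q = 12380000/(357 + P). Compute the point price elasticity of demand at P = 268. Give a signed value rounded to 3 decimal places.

-0.429

dQ/dP = −12380000/(357 + P)² = -31.6928. At P = 268, Q = 19808.
Ed = (dQ/dP)·(P/Q) = (-31.6928) × (268/19808) = -0.4288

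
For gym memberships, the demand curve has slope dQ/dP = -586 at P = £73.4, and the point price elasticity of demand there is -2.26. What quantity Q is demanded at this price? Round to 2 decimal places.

Ed = (dQ/dP)·(P/Q) ⇒ Q = (dQ/dP)·P/Ed = (-586)·73.4/(-2.26) = 19032.0353…

19032.04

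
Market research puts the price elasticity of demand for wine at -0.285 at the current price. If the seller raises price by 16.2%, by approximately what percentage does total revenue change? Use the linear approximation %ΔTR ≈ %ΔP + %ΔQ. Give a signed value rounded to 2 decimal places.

+11.58%

%ΔQ ≈ Ed × %ΔP = (-0.285) × (+16.2%) = -4.6170%
%ΔTR ≈ %ΔP + %ΔQ = (+16.2%) + (-4.6170%) = +11.5830%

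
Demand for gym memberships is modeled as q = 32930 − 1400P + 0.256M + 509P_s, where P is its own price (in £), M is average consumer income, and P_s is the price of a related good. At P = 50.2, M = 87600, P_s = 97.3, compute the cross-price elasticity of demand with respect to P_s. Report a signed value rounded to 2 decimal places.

At the given values, q = 32930 − 1400(50.2) + 0.256(87600) + 509(97.3) = 34601.3.
∂q/∂P_s = 509.
E = (509) × (97.3/34601.3) = 1.4313…

1.43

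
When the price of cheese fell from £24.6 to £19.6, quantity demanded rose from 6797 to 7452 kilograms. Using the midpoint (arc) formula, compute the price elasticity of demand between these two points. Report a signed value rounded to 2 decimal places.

-0.41

%ΔQ = (7452 − 6797) / [(6797 + 7452)/2] = 655/7124.5 = 0.091936…
%ΔP = (19.6 − 24.6) / [(24.6 + 19.6)/2] = -5/22.1 = -0.226244…
Arc Ed = %ΔQ / %ΔP = (655/7124.5) / (-5/22.1) = -0.4063…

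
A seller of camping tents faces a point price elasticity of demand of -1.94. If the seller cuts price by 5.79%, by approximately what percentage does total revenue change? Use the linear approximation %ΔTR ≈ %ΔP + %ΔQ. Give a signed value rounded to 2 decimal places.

%ΔQ ≈ Ed × %ΔP = (-1.94) × (-5.79%) = +11.2326%
%ΔTR ≈ %ΔP + %ΔQ = (-5.79%) + (+11.2326%) = +5.4426%

+5.44%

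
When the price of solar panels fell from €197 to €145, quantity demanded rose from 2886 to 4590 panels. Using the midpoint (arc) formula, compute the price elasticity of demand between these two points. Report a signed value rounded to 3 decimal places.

-1.499

%ΔQ = (4590 − 2886) / [(2886 + 4590)/2] = 1704/3738 = 0.455858…
%ΔP = (145 − 197) / [(197 + 145)/2] = -52/171 = -0.304093…
Arc Ed = %ΔQ / %ΔP = (1704/3738) / (-52/171) = -1.49907…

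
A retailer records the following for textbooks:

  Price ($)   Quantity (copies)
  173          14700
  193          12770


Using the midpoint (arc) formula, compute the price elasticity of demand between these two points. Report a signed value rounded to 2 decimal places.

%ΔQ = (12770 − 14700) / [(14700 + 12770)/2] = -1930/13735 = -0.140516…
%ΔP = (193 − 173) / [(173 + 193)/2] = 20/183 = 0.109289…
Arc Ed = %ΔQ / %ΔP = (-1930/13735) / (20/183) = -1.2857…

-1.29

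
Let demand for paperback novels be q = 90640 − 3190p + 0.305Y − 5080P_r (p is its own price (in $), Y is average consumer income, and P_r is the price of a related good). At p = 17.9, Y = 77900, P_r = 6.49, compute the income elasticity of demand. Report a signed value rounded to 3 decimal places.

At the given values, q = 90640 − 3190(17.9) + 0.305(77900) − 5080(6.49) = 24329.3.
∂q/∂Y = 0.305.
E = (0.305) × (77900/24329.3) = 0.97657…

0.977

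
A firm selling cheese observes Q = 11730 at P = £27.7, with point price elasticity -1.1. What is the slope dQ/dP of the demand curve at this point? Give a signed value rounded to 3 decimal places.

-465.812

Ed = (dQ/dP)·(P/Q) ⇒ dQ/dP = Ed·Q/P = (-1.1)·11730/27.7 = -465.81227…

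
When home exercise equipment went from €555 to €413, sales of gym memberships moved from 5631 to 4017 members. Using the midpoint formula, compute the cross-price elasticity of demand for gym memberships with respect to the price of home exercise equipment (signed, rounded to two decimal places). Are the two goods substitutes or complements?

1.14; substitutes

%ΔQ_{gym memberships} = (4017 − 5631)/avg = -1614/4824 = -0.334577…
%ΔP_{home exercise equipment} = (413 − 555)/avg = -142/484 = -0.293388…
E_cross = (-1614/4824) / (-142/484) = 1.1403…
E_cross > 0 ⇒ the goods are substitutes.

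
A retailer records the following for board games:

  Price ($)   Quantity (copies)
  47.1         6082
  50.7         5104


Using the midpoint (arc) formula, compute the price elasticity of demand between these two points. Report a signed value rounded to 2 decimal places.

-2.38

%ΔQ = (5104 − 6082) / [(6082 + 5104)/2] = -978/5593 = -0.174861…
%ΔP = (50.7 − 47.1) / [(47.1 + 50.7)/2] = 3.6/48.9 = 0.073619…
Arc Ed = %ΔQ / %ΔP = (-978/5593) / (3.6/48.9) = -2.3752…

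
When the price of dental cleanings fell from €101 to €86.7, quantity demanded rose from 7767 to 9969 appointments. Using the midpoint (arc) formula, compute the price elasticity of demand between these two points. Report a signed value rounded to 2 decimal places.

%ΔQ = (9969 − 7767) / [(7767 + 9969)/2] = 2202/8868 = 0.248308…
%ΔP = (86.7 − 101) / [(101 + 86.7)/2] = -14.3/93.85 = -0.152370…
Arc Ed = %ΔQ / %ΔP = (2202/8868) / (-14.3/93.85) = -1.6296…

-1.63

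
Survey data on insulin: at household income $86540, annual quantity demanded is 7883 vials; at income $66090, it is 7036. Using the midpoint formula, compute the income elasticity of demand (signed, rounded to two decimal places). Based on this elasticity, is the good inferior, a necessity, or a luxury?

0.42; necessity

%ΔQ = (7036 − 7883)/[( 7883 + 7036)/2] = -847/7459.5 = -0.113546…
%ΔIncome = (66090 − 86540)/[( 86540 + 66090)/2] = -20450/76315 = -0.267968…
E_income = (-847/7459.5) / (-20450/76315) = 0.4237…
0 < E_income < 1 ⇒ normal good, necessity.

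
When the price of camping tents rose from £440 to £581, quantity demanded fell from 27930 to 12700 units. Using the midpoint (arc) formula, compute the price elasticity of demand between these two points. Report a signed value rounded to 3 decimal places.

-2.714

%ΔQ = (12700 − 27930) / [(27930 + 12700)/2] = -15230/20315 = -0.749692…
%ΔP = (581 − 440) / [(440 + 581)/2] = 141/510.5 = 0.276199…
Arc Ed = %ΔQ / %ΔP = (-15230/20315) / (141/510.5) = -2.71431…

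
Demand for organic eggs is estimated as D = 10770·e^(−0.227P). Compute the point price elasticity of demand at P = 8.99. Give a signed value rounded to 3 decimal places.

dD/dP = −0.227·D = -317.661. At P = 8.99, D = 1399.39.
Ed = (dD/dP)·(P/D) = (-317.661) × (8.99/1399.39) = -2.04073

-2.041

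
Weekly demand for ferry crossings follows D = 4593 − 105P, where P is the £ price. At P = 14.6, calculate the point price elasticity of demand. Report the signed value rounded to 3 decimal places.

dD/dP = −105. At P = 14.6, D = 4593 − 105(14.6) = 3060.
Ed = (dD/dP)·(P/D) = −105 × (14.6/3060) = -0.50098…

-0.501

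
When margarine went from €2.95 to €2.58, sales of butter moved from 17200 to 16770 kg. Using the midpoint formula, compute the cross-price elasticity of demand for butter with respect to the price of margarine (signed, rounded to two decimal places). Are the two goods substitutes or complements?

%ΔQ_{butter} = (16770 − 17200)/avg = -430/16985 = -0.025316…
%ΔP_{margarine} = (2.58 − 2.95)/avg = -0.37/2.765 = -0.133815…
E_cross = (-430/16985) / (-0.37/2.765) = 0.1891…
E_cross > 0 ⇒ the goods are substitutes.

0.19; substitutes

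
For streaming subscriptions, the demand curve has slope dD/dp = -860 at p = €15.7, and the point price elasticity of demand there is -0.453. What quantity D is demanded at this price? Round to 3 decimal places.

Ed = (dD/dp)·(p/D) ⇒ D = (dD/dp)·p/Ed = (-860)·15.7/(-0.453) = 29805.73951…

29805.740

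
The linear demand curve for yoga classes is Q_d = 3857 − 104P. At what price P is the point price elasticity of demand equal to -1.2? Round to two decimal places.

20.23

Ed = −104P/(3857 − 104P). Set this equal to -1.2:
104P = 1.2·(3857 − 104P) ⇒ 104P(1 + 1.2) = 1.2·3857
P = 1.2·3857 / (104·2.2) = 20.2290…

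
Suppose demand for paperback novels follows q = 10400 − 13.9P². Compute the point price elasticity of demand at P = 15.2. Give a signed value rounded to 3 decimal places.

-0.893

dq/dP = −2·13.9·P = -422.56. At P = 15.2, q = 7188.544.
Ed = (dq/dP)·(P/q) = (-422.56) × (15.2/7188.544) = -0.89349…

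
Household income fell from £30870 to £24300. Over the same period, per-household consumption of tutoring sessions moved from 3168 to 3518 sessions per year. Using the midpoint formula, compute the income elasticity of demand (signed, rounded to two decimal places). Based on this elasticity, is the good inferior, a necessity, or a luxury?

-0.44; inferior

%ΔQ = (3518 − 3168)/[( 3168 + 3518)/2] = 350/3343 = 0.104696…
%ΔIncome = (24300 − 30870)/[( 30870 + 24300)/2] = -6570/27585 = -0.238172…
E_income = (350/3343) / (-6570/27585) = -0.4395…
E_income < 0 ⇒ inferior good.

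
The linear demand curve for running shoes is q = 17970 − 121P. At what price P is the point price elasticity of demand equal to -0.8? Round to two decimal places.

Ed = −121P/(17970 − 121P). Set this equal to -0.8:
121P = 0.8·(17970 − 121P) ⇒ 121P(1 + 0.8) = 0.8·17970
P = 0.8·17970 / (121·1.8) = 66.0055…

66.01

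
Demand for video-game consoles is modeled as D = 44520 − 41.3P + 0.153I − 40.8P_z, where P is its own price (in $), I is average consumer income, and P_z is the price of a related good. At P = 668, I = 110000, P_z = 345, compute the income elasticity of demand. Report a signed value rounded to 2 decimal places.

0.85

At the given values, D = 44520 − 41.3(668) + 0.153(110000) − 40.8(345) = 19685.6.
∂D/∂I = 0.153.
E = (0.153) × (110000/19685.6) = 0.8549…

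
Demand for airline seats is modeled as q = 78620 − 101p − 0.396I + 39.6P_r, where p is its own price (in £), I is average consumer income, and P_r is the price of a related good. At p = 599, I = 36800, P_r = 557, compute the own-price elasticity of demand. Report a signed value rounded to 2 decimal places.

At the given values, q = 78620 − 101(599) − 0.396(36800) + 39.6(557) = 25605.4.
∂q/∂p = −101.
E = (-101) × (599/25605.4) = -2.3627…

-2.36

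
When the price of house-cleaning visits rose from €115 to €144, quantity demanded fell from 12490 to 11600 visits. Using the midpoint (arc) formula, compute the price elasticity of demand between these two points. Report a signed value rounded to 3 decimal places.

-0.330

%ΔQ = (11600 − 12490) / [(12490 + 11600)/2] = -890/12045 = -0.073889…
%ΔP = (144 − 115) / [(115 + 144)/2] = 29/129.5 = 0.223938…
Arc Ed = %ΔQ / %ΔP = (-890/12045) / (29/129.5) = -0.32995…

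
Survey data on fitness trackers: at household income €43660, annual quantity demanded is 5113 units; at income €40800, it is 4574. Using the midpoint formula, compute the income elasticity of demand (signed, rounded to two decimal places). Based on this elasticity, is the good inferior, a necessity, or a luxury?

%ΔQ = (4574 − 5113)/[( 5113 + 4574)/2] = -539/4843.5 = -0.111283…
%ΔIncome = (40800 − 43660)/[( 43660 + 40800)/2] = -2860/42230 = -0.067724…
E_income = (-539/4843.5) / (-2860/42230) = 1.6431…
E_income > 1 ⇒ normal good, luxury.

1.64; luxury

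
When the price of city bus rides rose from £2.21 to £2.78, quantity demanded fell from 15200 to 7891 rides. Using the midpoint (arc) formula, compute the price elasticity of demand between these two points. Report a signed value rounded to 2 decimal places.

-2.77

%ΔQ = (7891 − 15200) / [(15200 + 7891)/2] = -7309/11545.5 = -0.633060…
%ΔP = (2.78 − 2.21) / [(2.21 + 2.78)/2] = 0.57/2.495 = 0.228456…
Arc Ed = %ΔQ / %ΔP = (-7309/11545.5) / (0.57/2.495) = -2.7710…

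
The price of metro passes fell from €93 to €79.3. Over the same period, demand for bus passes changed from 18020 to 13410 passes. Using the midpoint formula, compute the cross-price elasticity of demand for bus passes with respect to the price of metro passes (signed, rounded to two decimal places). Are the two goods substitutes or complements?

1.84; substitutes

%ΔQ_{bus passes} = (13410 − 18020)/avg = -4610/15715 = -0.293350…
%ΔP_{metro passes} = (79.3 − 93)/avg = -13.7/86.15 = -0.159024…
E_cross = (-4610/15715) / (-13.7/86.15) = 1.8446…
E_cross > 0 ⇒ the goods are substitutes.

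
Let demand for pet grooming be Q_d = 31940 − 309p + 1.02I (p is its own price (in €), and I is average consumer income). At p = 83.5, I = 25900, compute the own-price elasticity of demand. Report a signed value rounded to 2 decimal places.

-0.79

At the given values, Q_d = 31940 − 309(83.5) + 1.02(25900) = 32556.5.
∂Q_d/∂p = −309.
E = (-309) × (83.5/32556.5) = -0.7925…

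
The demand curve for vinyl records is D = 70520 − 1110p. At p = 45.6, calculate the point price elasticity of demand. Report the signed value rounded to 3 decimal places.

dD/dp = −1110. At p = 45.6, D = 70520 − 1110(45.6) = 19904.
Ed = (dD/dp)·(p/D) = −1110 × (45.6/19904) = -2.54300…

-2.543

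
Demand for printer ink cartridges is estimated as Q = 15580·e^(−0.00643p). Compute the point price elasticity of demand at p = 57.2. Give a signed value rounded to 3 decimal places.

dQ/dp = −0.00643·Q = -69.35. At p = 57.2, Q = 10785.4.
Ed = (dQ/dp)·(p/Q) = (-69.35) × (57.2/10785.4) = -0.36779…

-0.368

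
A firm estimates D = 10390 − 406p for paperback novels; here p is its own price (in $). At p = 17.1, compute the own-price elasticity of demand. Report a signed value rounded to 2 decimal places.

-2.01

At the given values, D = 10390 − 406(17.1) = 3447.4.
∂D/∂p = −406.
E = (-406) × (17.1/3447.4) = -2.0138…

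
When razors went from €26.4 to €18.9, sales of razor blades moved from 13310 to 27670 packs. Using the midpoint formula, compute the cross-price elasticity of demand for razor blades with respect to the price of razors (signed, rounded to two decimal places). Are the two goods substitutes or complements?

-2.12; complements

%ΔQ_{razor blades} = (27670 − 13310)/avg = 14360/20490 = 0.700829…
%ΔP_{razors} = (18.9 − 26.4)/avg = -7.5/22.65 = -0.331125…
E_cross = (14360/20490) / (-7.5/22.65) = -2.1165…
E_cross < 0 ⇒ the goods are complements.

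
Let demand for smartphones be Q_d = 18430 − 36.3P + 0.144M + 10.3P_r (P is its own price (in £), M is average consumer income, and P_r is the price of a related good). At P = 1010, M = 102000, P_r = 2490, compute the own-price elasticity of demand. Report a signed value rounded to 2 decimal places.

At the given values, Q_d = 18430 − 36.3(1010) + 0.144(102000) + 10.3(2490) = 22102.
∂Q_d/∂P = −36.3.
E = (-36.3) × (1010/22102) = -1.6588…

-1.66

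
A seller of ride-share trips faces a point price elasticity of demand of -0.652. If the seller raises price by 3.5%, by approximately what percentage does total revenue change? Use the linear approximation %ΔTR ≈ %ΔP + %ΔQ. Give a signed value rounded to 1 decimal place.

%ΔQ ≈ Ed × %ΔP = (-0.652) × (+3.5%) = -2.2820%
%ΔTR ≈ %ΔP + %ΔQ = (+3.5%) + (-2.2820%) = +1.2180%

+1.2%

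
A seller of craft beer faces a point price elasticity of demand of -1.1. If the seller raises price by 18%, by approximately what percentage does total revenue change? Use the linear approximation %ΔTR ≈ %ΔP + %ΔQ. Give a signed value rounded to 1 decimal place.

%ΔQ ≈ Ed × %ΔP = (-1.1) × (+18%) = -19.8000%
%ΔTR ≈ %ΔP + %ΔQ = (+18%) + (-19.8000%) = -1.8000%

-1.8%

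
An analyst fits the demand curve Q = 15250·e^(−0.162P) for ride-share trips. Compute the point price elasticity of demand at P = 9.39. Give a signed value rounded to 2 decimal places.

-1.52

dQ/dP = −0.162·Q = -539.691. At P = 9.39, Q = 3331.42.
Ed = (dQ/dP)·(P/Q) = (-539.691) × (9.39/3331.42) = -1.5211…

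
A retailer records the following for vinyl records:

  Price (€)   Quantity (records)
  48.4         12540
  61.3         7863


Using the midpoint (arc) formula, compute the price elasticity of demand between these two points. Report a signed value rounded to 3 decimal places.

%ΔQ = (7863 − 12540) / [(12540 + 7863)/2] = -4677/10201.5 = -0.458461…
%ΔP = (61.3 − 48.4) / [(48.4 + 61.3)/2] = 12.9/54.85 = 0.235186…
Arc Ed = %ΔQ / %ΔP = (-4677/10201.5) / (12.9/54.85) = -1.94935…

-1.949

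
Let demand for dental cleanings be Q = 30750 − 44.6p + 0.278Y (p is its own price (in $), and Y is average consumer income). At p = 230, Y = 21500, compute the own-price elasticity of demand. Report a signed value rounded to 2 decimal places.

-0.39

At the given values, Q = 30750 − 44.6(230) + 0.278(21500) = 26469.
∂Q/∂p = −44.6.
E = (-44.6) × (230/26469) = -0.3875…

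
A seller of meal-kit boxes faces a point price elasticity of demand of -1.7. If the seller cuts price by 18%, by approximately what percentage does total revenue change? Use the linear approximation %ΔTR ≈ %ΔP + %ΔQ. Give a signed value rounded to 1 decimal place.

+12.6%

%ΔQ ≈ Ed × %ΔP = (-1.7) × (-18%) = +30.6000%
%ΔTR ≈ %ΔP + %ΔQ = (-18%) + (+30.6000%) = +12.6000%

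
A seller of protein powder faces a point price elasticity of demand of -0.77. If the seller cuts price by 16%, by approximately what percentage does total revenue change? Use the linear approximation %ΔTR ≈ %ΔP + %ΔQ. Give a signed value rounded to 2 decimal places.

%ΔQ ≈ Ed × %ΔP = (-0.77) × (-16%) = +12.3200%
%ΔTR ≈ %ΔP + %ΔQ = (-16%) + (+12.3200%) = -3.6800%

-3.68%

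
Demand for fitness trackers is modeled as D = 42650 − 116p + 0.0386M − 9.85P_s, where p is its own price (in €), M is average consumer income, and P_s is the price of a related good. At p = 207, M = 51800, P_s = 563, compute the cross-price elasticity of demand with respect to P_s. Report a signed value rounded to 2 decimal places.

At the given values, D = 42650 − 116(207) + 0.0386(51800) − 9.85(563) = 15091.93.
∂D/∂P_s = -9.85.
E = (-9.85) × (563/15091.93) = -0.3674…

-0.37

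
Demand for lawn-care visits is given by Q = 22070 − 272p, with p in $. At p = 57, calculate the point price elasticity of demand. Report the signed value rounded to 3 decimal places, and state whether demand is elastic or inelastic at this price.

dQ/dp = −272. At p = 57, Q = 22070 − 272(57) = 6566.
Ed = (dQ/dp)·(p/Q) = −272 × (57/6566) = -2.36125…
|Ed| = 2.361 > 1, so demand is elastic.

-2.361; elastic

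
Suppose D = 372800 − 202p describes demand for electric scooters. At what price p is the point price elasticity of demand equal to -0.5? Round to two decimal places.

Ed = −202p/(372800 − 202p). Set this equal to -0.5:
202p = 0.5·(372800 − 202p) ⇒ 202p(1 + 0.5) = 0.5·372800
p = 0.5·372800 / (202·1.5) = 615.1815…

615.18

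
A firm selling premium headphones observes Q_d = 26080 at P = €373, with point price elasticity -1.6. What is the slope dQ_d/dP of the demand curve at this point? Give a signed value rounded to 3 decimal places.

-111.871

Ed = (dQ_d/dP)·(P/Q_d) ⇒ dQ_d/dP = Ed·Q_d/P = (-1.6)·26080/373 = -111.87131…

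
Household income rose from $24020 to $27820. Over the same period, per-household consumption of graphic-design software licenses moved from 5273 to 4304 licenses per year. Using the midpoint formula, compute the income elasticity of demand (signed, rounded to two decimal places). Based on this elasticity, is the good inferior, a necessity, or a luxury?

%ΔQ = (4304 − 5273)/[( 5273 + 4304)/2] = -969/4788.5 = -0.202359…
%ΔIncome = (27820 − 24020)/[( 24020 + 27820)/2] = 3800/25920 = 0.146604…
E_income = (-969/4788.5) / (3800/25920) = -1.3803…
E_income < 0 ⇒ inferior good.

-1.38; inferior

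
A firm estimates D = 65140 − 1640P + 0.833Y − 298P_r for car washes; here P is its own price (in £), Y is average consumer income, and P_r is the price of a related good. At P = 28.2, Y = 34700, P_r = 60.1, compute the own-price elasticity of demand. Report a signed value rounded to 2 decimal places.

At the given values, D = 65140 − 1640(28.2) + 0.833(34700) − 298(60.1) = 29887.3.
∂D/∂P = −1640.
E = (-1640) × (28.2/29887.3) = -1.5474…

-1.55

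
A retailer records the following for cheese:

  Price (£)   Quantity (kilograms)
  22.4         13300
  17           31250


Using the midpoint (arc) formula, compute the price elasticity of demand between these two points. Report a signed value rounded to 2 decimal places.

%ΔQ = (31250 − 13300) / [(13300 + 31250)/2] = 17950/22275 = 0.805836…
%ΔP = (17 − 22.4) / [(22.4 + 17)/2] = -5.4/19.7 = -0.274111…
Arc Ed = %ΔQ / %ΔP = (17950/22275) / (-5.4/19.7) = -2.9398…

-2.94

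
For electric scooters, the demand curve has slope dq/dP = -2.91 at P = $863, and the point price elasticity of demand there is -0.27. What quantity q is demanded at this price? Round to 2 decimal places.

9301.22

Ed = (dq/dP)·(P/q) ⇒ q = (dq/dP)·P/Ed = (-2.91)·863/(-0.27) = 9301.2222…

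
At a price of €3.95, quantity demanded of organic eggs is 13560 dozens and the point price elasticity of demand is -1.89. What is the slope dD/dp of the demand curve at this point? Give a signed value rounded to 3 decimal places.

-6488.203

Ed = (dD/dp)·(p/D) ⇒ dD/dp = Ed·D/p = (-1.89)·13560/3.95 = -6488.20253…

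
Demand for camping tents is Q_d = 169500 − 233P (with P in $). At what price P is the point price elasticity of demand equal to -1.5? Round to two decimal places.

436.48

Ed = −233P/(169500 − 233P). Set this equal to -1.5:
233P = 1.5·(169500 − 233P) ⇒ 233P(1 + 1.5) = 1.5·169500
P = 1.5·169500 / (233·2.5) = 436.4806…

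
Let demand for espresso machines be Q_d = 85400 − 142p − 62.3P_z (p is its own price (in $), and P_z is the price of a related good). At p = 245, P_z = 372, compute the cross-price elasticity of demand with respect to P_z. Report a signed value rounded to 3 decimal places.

At the given values, Q_d = 85400 − 142(245) − 62.3(372) = 27434.4.
∂Q_d/∂P_z = -62.3.
E = (-62.3) × (372/27434.4) = -0.84476…

-0.845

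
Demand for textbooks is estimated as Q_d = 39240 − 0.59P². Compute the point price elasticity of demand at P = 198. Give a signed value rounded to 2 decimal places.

-2.87

dQ_d/dP = −2·0.59·P = -233.64. At P = 198, Q_d = 16109.64.
Ed = (dQ_d/dP)·(P/Q_d) = (-233.64) × (198/16109.64) = -2.8716…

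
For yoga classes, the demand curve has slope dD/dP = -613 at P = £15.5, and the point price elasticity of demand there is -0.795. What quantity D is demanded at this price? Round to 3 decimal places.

Ed = (dD/dP)·(P/D) ⇒ D = (dD/dP)·P/Ed = (-613)·15.5/(-0.795) = 11951.57232…

11951.572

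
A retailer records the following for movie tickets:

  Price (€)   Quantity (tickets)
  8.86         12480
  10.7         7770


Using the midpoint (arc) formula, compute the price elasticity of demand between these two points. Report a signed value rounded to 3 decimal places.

-2.473

%ΔQ = (7770 − 12480) / [(12480 + 7770)/2] = -4710/10125 = -0.465185…
%ΔP = (10.7 − 8.86) / [(8.86 + 10.7)/2] = 1.84/9.78 = 0.188139…
Arc Ed = %ΔQ / %ΔP = (-4710/10125) / (1.84/9.78) = -2.47256…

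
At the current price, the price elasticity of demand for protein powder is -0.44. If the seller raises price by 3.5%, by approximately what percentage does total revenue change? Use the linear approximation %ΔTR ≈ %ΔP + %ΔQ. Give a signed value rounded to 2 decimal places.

%ΔQ ≈ Ed × %ΔP = (-0.44) × (+3.5%) = -1.5400%
%ΔTR ≈ %ΔP + %ΔQ = (+3.5%) + (-1.5400%) = +1.9600%

+1.96%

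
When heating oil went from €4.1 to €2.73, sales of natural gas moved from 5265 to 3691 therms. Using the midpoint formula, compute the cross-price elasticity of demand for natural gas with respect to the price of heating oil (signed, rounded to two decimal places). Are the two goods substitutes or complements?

0.88; substitutes

%ΔQ_{natural gas} = (3691 − 5265)/avg = -1574/4478 = -0.351496…
%ΔP_{heating oil} = (2.73 − 4.1)/avg = -1.37/3.415 = -0.401171…
E_cross = (-1574/4478) / (-1.37/3.415) = 0.8761…
E_cross > 0 ⇒ the goods are substitutes.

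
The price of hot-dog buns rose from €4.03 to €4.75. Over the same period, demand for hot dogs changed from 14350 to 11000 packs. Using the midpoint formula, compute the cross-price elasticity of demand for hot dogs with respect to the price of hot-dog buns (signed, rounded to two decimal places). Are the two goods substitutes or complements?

%ΔQ_{hot dogs} = (11000 − 14350)/avg = -3350/12675 = -0.264299…
%ΔP_{hot-dog buns} = (4.75 − 4.03)/avg = 0.72/4.39 = 0.164009…
E_cross = (-3350/12675) / (0.72/4.39) = -1.6114…
E_cross < 0 ⇒ the goods are complements.

-1.61; complements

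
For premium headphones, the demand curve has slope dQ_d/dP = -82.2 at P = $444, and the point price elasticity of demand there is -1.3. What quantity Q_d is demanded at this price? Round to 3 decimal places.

28074.462

Ed = (dQ_d/dP)·(P/Q_d) ⇒ Q_d = (dQ_d/dP)·P/Ed = (-82.2)·444/(-1.3) = 28074.46153…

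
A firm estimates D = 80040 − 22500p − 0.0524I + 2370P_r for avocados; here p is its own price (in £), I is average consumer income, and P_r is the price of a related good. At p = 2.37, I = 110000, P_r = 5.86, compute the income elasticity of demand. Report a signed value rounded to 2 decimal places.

At the given values, D = 80040 − 22500(2.37) − 0.0524(110000) + 2370(5.86) = 34839.2.
∂D/∂I = -0.0524.
E = (-0.0524) × (110000/34839.2) = -0.1654…

-0.17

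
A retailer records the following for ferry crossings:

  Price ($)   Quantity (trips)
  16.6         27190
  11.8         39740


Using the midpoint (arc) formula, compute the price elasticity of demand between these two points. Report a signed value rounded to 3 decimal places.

-1.109

%ΔQ = (39740 − 27190) / [(27190 + 39740)/2] = 12550/33465 = 0.375018…
%ΔP = (11.8 − 16.6) / [(16.6 + 11.8)/2] = -4.8/14.2 = -0.338028…
Arc Ed = %ΔQ / %ΔP = (12550/33465) / (-4.8/14.2) = -1.10943…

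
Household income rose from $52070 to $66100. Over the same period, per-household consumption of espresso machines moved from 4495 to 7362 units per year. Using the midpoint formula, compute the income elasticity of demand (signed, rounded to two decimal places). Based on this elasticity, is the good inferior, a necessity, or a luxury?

%ΔQ = (7362 − 4495)/[( 4495 + 7362)/2] = 2867/5928.5 = 0.483596…
%ΔIncome = (66100 − 52070)/[( 52070 + 66100)/2] = 14030/59085 = 0.237454…
E_income = (2867/5928.5) / (14030/59085) = 2.0365…
E_income > 1 ⇒ normal good, luxury.

2.04; luxury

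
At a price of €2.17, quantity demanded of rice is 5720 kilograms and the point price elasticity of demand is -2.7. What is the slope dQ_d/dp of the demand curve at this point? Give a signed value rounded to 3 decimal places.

Ed = (dQ_d/dp)·(p/Q_d) ⇒ dQ_d/dp = Ed·Q_d/p = (-2.7)·5720/2.17 = -7117.05069…

-7117.051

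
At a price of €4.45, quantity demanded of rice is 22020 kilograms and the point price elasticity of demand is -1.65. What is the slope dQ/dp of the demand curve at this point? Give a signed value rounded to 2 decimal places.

-8164.72

Ed = (dQ/dp)·(p/Q) ⇒ dQ/dp = Ed·Q/p = (-1.65)·22020/4.45 = -8164.7191…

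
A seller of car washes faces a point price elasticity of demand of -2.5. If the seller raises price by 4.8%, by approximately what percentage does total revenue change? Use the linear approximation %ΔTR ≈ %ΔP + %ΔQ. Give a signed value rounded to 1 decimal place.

%ΔQ ≈ Ed × %ΔP = (-2.5) × (+4.8%) = -12.0000%
%ΔTR ≈ %ΔP + %ΔQ = (+4.8%) + (-12.0000%) = -7.2000%

-7.2%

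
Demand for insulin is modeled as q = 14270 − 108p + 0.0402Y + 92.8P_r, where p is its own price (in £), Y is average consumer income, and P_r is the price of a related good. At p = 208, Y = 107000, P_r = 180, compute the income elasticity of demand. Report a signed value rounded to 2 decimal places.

At the given values, q = 14270 − 108(208) + 0.0402(107000) + 92.8(180) = 12811.4.
∂q/∂Y = 0.0402.
E = (0.0402) × (107000/12811.4) = 0.3357…

0.34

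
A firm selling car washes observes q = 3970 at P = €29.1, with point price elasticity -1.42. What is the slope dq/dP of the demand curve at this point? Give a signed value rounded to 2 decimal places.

-193.73

Ed = (dq/dP)·(P/q) ⇒ dq/dP = Ed·q/P = (-1.42)·3970/29.1 = -193.7250…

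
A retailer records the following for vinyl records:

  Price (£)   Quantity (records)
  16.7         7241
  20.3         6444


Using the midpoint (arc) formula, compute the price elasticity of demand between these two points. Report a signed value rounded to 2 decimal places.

-0.60

%ΔQ = (6444 − 7241) / [(7241 + 6444)/2] = -797/6842.5 = -0.116477…
%ΔP = (20.3 − 16.7) / [(16.7 + 20.3)/2] = 3.6/18.5 = 0.194594…
Arc Ed = %ΔQ / %ΔP = (-797/6842.5) / (3.6/18.5) = -0.5985…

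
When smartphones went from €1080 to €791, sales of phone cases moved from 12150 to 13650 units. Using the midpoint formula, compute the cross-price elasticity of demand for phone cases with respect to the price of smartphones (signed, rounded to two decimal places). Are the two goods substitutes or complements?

-0.38; complements

%ΔQ_{phone cases} = (13650 − 12150)/avg = 1500/12900 = 0.116279…
%ΔP_{smartphones} = (791 − 1080)/avg = -289/935.5 = -0.308925…
E_cross = (1500/12900) / (-289/935.5) = -0.3763…
E_cross < 0 ⇒ the goods are complements.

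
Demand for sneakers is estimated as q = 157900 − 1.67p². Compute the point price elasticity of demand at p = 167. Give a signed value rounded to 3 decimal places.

-0.837

dq/dp = −2·1.67·p = -557.78. At p = 167, q = 111325.37.
Ed = (dq/dp)·(p/q) = (-557.78) × (167/111325.37) = -0.83672…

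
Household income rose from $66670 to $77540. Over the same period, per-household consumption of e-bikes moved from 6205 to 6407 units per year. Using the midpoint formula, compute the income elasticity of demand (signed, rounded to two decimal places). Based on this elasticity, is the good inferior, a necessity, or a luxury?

0.21; necessity

%ΔQ = (6407 − 6205)/[( 6205 + 6407)/2] = 202/6306 = 0.032032…
%ΔIncome = (77540 − 66670)/[( 66670 + 77540)/2] = 10870/72105 = 0.150752…
E_income = (202/6306) / (10870/72105) = 0.2124…
0 < E_income < 1 ⇒ normal good, necessity.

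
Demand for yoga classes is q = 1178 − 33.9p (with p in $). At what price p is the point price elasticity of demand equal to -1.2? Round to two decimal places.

Ed = −33.9p/(1178 − 33.9p). Set this equal to -1.2:
33.9p = 1.2·(1178 − 33.9p) ⇒ 33.9p(1 + 1.2) = 1.2·1178
p = 1.2·1178 / (33.9·2.2) = 18.9541…

18.95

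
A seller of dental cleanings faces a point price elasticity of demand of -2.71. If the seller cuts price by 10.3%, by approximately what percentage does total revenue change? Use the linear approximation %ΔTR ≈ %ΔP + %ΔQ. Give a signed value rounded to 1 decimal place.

%ΔQ ≈ Ed × %ΔP = (-2.71) × (-10.3%) = +27.9130%
%ΔTR ≈ %ΔP + %ΔQ = (-10.3%) + (+27.9130%) = +17.6130%

+17.6%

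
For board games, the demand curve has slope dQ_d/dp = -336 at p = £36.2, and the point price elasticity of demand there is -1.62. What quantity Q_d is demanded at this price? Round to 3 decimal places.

7508.148

Ed = (dQ_d/dp)·(p/Q_d) ⇒ Q_d = (dQ_d/dp)·p/Ed = (-336)·36.2/(-1.62) = 7508.14814…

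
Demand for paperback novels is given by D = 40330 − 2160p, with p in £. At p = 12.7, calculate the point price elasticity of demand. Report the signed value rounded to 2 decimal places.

dD/dp = −2160. At p = 12.7, D = 40330 − 2160(12.7) = 12898.
Ed = (dD/dp)·(p/D) = −2160 × (12.7/12898) = -2.1268…

-2.13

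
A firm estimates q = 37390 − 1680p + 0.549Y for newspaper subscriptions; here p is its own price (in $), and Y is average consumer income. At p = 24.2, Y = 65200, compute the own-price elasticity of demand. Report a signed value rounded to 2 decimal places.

-1.25

At the given values, q = 37390 − 1680(24.2) + 0.549(65200) = 32528.8.
∂q/∂p = −1680.
E = (-1680) × (24.2/32528.8) = -1.2498…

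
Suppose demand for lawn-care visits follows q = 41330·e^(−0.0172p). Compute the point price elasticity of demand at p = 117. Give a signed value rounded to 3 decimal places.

dq/dp = −0.0172·q = -95.021. At p = 117, q = 5524.48.
Ed = (dq/dp)·(p/q) = (-95.021) × (117/5524.48) = -2.0124

-2.012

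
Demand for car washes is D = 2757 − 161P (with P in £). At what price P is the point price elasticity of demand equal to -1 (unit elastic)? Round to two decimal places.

8.56

Ed = −161P/(2757 − 161P). Set this equal to -1:
161P = 1·(2757 − 161P) ⇒ 161P(1 + 1) = 1·2757
P = 1·2757 / (161·2) = 8.5621…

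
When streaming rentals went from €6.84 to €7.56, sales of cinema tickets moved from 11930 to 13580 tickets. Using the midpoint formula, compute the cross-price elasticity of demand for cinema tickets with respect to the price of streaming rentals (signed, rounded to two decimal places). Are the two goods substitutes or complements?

1.29; substitutes

%ΔQ_{cinema tickets} = (13580 − 11930)/avg = 1650/12755 = 0.129361…
%ΔP_{streaming rentals} = (7.56 − 6.84)/avg = 0.72/7.2 = 0.1
E_cross = (1650/12755) / (0.72/7.2) = 1.2936…
E_cross > 0 ⇒ the goods are substitutes.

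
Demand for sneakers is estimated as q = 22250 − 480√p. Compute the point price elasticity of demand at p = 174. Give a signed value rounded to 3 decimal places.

-0.199

dq/dp = −480/(2√p) = -18.1944. At p = 174, q = 15918.4.
Ed = (dq/dp)·(p/q) = (-18.1944) × (174/15918.4) = -0.19887…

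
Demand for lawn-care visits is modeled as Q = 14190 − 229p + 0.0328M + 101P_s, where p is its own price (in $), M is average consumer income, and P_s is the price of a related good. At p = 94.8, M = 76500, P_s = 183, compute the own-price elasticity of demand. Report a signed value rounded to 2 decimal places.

At the given values, Q = 14190 − 229(94.8) + 0.0328(76500) + 101(183) = 13473.
∂Q/∂p = −229.
E = (-229) × (94.8/13473) = -1.6113…

-1.61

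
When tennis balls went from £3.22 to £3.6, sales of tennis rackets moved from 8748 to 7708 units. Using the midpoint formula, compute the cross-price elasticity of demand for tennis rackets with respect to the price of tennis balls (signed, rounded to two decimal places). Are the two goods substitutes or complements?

-1.13; complements

%ΔQ_{tennis rackets} = (7708 − 8748)/avg = -1040/8228 = -0.126397…
%ΔP_{tennis balls} = (3.6 − 3.22)/avg = 0.38/3.41 = 0.111436…
E_cross = (-1040/8228) / (0.38/3.41) = -1.1342…
E_cross < 0 ⇒ the goods are complements.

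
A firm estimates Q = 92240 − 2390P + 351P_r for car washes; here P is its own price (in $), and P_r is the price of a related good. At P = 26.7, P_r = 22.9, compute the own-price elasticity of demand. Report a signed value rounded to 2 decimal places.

-1.75

At the given values, Q = 92240 − 2390(26.7) + 351(22.9) = 36464.9.
∂Q/∂P = −2390.
E = (-2390) × (26.7/36464.9) = -1.7499…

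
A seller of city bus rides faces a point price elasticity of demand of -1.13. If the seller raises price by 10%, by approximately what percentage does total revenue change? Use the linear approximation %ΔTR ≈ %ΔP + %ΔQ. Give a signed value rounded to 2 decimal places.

-1.30%

%ΔQ ≈ Ed × %ΔP = (-1.13) × (+10%) = -11.3000%
%ΔTR ≈ %ΔP + %ΔQ = (+10%) + (-11.3000%) = -1.3000%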